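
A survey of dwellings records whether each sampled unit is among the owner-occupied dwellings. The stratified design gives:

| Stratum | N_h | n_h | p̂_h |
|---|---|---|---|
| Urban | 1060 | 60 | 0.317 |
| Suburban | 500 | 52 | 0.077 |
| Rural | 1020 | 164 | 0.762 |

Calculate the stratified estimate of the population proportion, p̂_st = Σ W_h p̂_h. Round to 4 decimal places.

p̂_st ≈ 0.4464

N = 2580; stratum weights W_h = N_h/N.
p̂_st = Σ W_h p̂_h = (1060·0.317 + 500·0.077 + 1020·0.762)/2580 = 0.44642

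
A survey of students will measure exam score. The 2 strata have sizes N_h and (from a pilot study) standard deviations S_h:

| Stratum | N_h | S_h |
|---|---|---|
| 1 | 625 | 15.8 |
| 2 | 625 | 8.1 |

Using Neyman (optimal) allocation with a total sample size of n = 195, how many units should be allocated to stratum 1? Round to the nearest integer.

Neyman allocation: n_h = n · N_h S_h / Σ N_i S_i, with n = 195.
  stratum 1: N_h·S_h = 625·15.8 = 9875.00
  stratum 2: N_h·S_h = 625·8.1 = 5062.50
Σ N_h S_h = 14937.50
n for stratum 1 = 195·9875.00/14937.50 = 128.912 → 129

129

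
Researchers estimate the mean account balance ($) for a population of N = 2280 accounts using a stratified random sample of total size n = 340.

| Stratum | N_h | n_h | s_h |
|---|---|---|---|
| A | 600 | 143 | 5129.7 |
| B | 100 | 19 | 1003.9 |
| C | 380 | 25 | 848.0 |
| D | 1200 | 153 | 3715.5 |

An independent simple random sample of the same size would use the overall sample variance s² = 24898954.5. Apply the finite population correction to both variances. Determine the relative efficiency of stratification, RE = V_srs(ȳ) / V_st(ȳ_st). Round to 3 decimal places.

V̂(ȳ_st) = Σ W_h² (1 − n_h/N_h) s_h²/n_h, with W_h = N_h/N and N = 2280:
  stratum A: (600/2280)²·(1 − 143/600)·5129.7²/143 = 9706.12
  stratum B: (100/2280)²·(1 − 19/100)·1003.9²/19 = 82.65
  stratum C: (380/2280)²·(1 − 25/380)·848.0²/25 = 746.438
  stratum D: (1200/2280)²·(1 − 153/1200)·3715.5²/153 = 21807.3
V_st = 32342.5
V_srs = (1 − 340/2280)·24898954.5/340 = 62311.6
Relative efficiency = V_srs / V_st = 62311.6/32342.5 = 1.9266

RE ≈ 1.927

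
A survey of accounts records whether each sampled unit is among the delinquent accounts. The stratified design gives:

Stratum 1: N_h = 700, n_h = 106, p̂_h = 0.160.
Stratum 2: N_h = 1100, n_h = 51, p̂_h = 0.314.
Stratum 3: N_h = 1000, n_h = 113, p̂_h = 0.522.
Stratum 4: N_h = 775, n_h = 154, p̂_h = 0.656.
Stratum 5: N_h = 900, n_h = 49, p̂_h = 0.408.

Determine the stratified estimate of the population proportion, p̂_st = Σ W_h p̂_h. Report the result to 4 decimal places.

N = 4475; stratum weights W_h = N_h/N.
p̂_st = Σ W_h p̂_h = (700·0.160 + 1100·0.314 + 1000·0.522 + 775·0.656 + 900·0.408)/4475 = 0.41453

p̂_st ≈ 0.4145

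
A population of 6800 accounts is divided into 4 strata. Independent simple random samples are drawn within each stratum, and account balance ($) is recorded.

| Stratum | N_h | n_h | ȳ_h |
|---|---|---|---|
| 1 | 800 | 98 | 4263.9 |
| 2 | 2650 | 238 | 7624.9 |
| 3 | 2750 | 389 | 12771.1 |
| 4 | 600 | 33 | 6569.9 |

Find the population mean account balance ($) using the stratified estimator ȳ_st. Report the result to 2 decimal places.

N = Σ N_h = 6800. Stratum weights W_h = N_h/N.
ȳ_st = (800·4263.9 + 2650·7624.9 + 2750·12771.1 + 600·6569.9) / 6800 = 9217.5838

ȳ_st ≈ 9217.58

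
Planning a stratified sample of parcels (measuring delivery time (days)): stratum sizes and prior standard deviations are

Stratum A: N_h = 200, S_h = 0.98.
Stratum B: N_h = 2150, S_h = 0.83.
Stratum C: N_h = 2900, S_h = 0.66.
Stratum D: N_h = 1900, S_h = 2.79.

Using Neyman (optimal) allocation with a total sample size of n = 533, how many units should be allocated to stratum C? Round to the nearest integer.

Neyman allocation: n_h = n · N_h S_h / Σ N_i S_i, with n = 533.
  stratum A: N_h·S_h = 200·0.98 = 196.00
  stratum B: N_h·S_h = 2150·0.83 = 1784.50
  stratum C: N_h·S_h = 2900·0.66 = 1914.00
  stratum D: N_h·S_h = 1900·2.79 = 5301.00
Σ N_h S_h = 9195.50
n for stratum C = 533·1914.00/9195.50 = 110.941 → 111

111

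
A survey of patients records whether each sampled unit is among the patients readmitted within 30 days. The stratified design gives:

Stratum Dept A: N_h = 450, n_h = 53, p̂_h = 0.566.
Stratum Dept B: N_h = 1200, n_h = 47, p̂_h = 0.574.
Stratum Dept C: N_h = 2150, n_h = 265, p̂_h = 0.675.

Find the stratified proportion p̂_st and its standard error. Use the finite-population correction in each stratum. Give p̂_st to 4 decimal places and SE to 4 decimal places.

N = 3800; stratum weights W_h = N_h/N.
p̂_st = Σ W_h p̂_h = (450·0.566 + 1200·0.574 + 2150·0.675)/3800 = 0.63020
V̂(p̂_st) = Σ W_h² (1 − n_h/N_h) p̂_h(1−p̂_h)/(n_h−1):
  stratum Dept A: (450/3800)²·(1 − 53/450)·0.566·0.434/52 = 5.84438e-05
  stratum Dept B: (1200/3800)²·(1 − 47/1200)·0.574·0.426/46 = 0.000509339
  stratum Dept C: (2150/3800)²·(1 − 265/2150)·0.675·0.325/264 = 0.00023322
V̂(p̂_st) = 0.000801003; SE = √V̂ = 0.028302

p̂_st ≈ 0.6302, SE ≈ 0.0283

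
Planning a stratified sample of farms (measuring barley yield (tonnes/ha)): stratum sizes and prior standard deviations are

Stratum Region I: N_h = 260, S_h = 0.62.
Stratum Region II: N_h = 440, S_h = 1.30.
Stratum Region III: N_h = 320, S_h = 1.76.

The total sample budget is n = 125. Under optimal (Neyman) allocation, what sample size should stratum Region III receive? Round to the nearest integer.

Neyman allocation: n_h = n · N_h S_h / Σ N_i S_i, with n = 125.
  stratum Region I: N_h·S_h = 260·0.62 = 161.20
  stratum Region II: N_h·S_h = 440·1.30 = 572.00
  stratum Region III: N_h·S_h = 320·1.76 = 563.20
Σ N_h S_h = 1296.40
n for stratum Region III = 125·563.20/1296.40 = 54.304 → 54

54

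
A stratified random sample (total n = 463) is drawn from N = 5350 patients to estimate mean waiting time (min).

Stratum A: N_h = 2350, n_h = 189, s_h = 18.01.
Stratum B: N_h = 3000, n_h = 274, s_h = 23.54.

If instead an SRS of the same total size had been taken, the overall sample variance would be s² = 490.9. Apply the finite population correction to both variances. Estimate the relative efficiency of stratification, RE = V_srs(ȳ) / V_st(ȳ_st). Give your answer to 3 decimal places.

RE ≈ 1.098

V̂(ȳ_st) = Σ W_h² (1 − n_h/N_h) s_h²/n_h, with W_h = N_h/N and N = 5350:
  stratum A: (2350/5350)²·(1 − 189/2350)·18.01²/189 = 0.304495
  stratum B: (3000/5350)²·(1 − 274/3000)·23.54²/274 = 0.577832
V_st = 0.882328
V_srs = (1 − 463/5350)·490.9/463 = 0.968502
Relative efficiency = V_srs / V_st = 0.968502/0.882328 = 1.0977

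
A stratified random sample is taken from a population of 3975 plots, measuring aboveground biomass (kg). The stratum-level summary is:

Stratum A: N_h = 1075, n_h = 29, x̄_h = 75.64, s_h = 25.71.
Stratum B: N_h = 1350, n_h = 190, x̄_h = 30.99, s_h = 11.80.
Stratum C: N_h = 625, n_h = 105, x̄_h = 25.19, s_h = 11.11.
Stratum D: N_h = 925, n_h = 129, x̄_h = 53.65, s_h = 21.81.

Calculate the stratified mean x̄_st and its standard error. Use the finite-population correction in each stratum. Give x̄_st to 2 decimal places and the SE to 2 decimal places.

x̄_st = Σ W_h x̄_h = (1075·75.64 + 1350·30.99 + 625·25.19 + 925·53.65)/3975 = 47.42629
V̂(x̄_st) = Σ W_h² (1 − n_h/N_h) s_h²/n_h, with W_h = N_h/N and N = 3975:
  stratum A: (1075/3975)²·(1 − 29/1075)·25.71²/29 = 1.62208
  stratum B: (1350/3975)²·(1 − 190/1350)·11.80²/190 = 0.072632
  stratum C: (625/3975)²·(1 − 105/625)·11.11²/105 = 0.0241795
  stratum D: (925/3975)²·(1 − 129/925)·21.81²/129 = 0.171831
V̂(x̄_st) = 1.89072
SE(x̄_st) = √1.89072 = 1.37504

x̄_st ≈ 47.43, SE ≈ 1.38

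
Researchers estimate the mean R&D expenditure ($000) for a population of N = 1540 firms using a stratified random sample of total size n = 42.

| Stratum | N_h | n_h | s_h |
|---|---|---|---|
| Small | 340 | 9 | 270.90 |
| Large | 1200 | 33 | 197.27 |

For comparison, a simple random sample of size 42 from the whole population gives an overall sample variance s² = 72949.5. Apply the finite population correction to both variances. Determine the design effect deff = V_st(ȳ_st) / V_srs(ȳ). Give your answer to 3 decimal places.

V̂(ȳ_st) = Σ W_h² (1 − n_h/N_h) s_h²/n_h, with W_h = N_h/N and N = 1540:
  stratum Small: (340/1540)²·(1 − 9/340)·270.90²/9 = 386.938
  stratum Large: (1200/1540)²·(1 − 33/1200)·197.27²/33 = 696.336
V_st = 1083.27
V_srs = (1 − 42/1540)·72949.5/42 = 1689.52
deff = V_st / V_srs = 1083.27/1689.52 = 0.6412

deff ≈ 0.641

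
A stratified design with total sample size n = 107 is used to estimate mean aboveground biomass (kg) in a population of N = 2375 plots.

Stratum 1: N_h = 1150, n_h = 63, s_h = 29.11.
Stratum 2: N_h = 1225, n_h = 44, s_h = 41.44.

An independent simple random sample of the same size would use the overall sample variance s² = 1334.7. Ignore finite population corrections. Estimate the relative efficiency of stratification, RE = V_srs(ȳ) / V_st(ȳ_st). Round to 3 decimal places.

RE ≈ 0.921

V̂(ȳ_st) = Σ W_h² s_h²/n_h, with W_h = N_h/N and N = 2375:
  stratum 1: (1150/2375)²·29.11²/63 = 3.15364
  stratum 2: (1225/2375)²·41.44²/44 = 10.3832
V_st = 13.5369
V_srs = s²/n = 1334.7/107 = 12.4738
Relative efficiency = V_srs / V_st = 12.4738/13.5369 = 0.9215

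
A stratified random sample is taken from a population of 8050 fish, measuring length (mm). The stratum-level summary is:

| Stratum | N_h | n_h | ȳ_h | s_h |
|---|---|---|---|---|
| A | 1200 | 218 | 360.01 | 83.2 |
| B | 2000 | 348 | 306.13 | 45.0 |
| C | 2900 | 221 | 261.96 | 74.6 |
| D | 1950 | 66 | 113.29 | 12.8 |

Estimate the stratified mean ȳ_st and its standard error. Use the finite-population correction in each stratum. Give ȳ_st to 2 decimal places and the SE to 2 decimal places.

ȳ_st ≈ 251.54, SE ≈ 2.01

ȳ_st = Σ W_h ȳ_h = (1200·360.01 + 2000·306.13 + 2900·261.96 + 1950·113.29)/8050 = 251.53683
V̂(ȳ_st) = Σ W_h² (1 − n_h/N_h) s_h²/n_h, with W_h = N_h/N and N = 8050:
  stratum A: (1200/8050)²·(1 − 218/1200)·83.2²/218 = 0.577419
  stratum B: (2000/8050)²·(1 − 348/2000)·45.0²/348 = 0.296684
  stratum C: (2900/8050)²·(1 − 221/2900)·74.6²/221 = 3.01901
  stratum D: (1950/8050)²·(1 − 66/1950)·12.8²/66 = 0.140734
V̂(ȳ_st) = 4.03385
SE(ȳ_st) = √4.03385 = 2.00844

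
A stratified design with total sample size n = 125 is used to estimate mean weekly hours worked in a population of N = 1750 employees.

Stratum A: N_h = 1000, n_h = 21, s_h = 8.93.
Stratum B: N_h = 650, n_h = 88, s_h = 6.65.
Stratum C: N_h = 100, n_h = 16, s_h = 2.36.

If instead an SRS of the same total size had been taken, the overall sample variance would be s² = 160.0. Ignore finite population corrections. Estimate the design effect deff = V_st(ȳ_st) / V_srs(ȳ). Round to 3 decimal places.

V̂(ȳ_st) = Σ W_h² s_h²/n_h, with W_h = N_h/N and N = 1750:
  stratum A: (1000/1750)²·8.93²/21 = 1.23996
  stratum B: (650/1750)²·6.65²/88 = 0.0693284
  stratum C: (100/1750)²·2.36²/16 = 0.00113665
V_st = 1.31042
V_srs = s²/n = 160.0/125 = 1.28
deff = V_st / V_srs = 1.31042/1.28 = 1.0238

deff ≈ 1.024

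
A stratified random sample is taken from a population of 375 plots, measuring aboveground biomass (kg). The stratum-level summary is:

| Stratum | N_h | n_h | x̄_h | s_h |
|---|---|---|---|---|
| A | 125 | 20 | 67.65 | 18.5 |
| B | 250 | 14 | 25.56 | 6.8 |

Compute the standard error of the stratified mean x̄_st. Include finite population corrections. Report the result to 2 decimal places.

SE(x̄_st) ≈ 1.73

V̂(x̄_st) = Σ W_h² (1 − n_h/N_h) s_h²/n_h, with W_h = N_h/N and N = 375:
  stratum A: (125/375)²·(1 − 20/125)·18.5²/20 = 1.59717
  stratum B: (250/375)²·(1 − 14/250)·6.8²/14 = 1.38573
V̂(x̄_st) = 2.9829
SE(x̄_st) = √2.9829 = 1.72711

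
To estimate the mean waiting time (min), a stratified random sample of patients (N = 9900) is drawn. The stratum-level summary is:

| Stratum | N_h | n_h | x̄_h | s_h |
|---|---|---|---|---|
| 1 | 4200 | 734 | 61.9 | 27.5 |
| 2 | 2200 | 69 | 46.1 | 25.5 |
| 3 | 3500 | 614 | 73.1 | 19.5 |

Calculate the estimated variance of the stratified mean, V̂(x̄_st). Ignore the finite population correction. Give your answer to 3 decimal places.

V̂(x̄_st) ≈ 0.728

V̂(x̄_st) = Σ W_h² s_h²/n_h, with W_h = N_h/N and N = 9900:
  stratum 1: (4200/9900)²·27.5²/734 = 0.185437
  stratum 2: (2200/9900)²·25.5²/69 = 0.465378
  stratum 3: (3500/9900)²·19.5²/614 = 0.0774046
V̂(x̄_st) = 0.72822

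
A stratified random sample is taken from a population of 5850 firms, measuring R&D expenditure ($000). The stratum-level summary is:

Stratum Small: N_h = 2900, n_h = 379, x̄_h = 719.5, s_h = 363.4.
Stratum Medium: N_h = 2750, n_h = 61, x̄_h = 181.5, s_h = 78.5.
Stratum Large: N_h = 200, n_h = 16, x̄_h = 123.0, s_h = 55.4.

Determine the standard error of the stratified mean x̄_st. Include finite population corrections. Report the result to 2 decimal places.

V̂(x̄_st) = Σ W_h² (1 − n_h/N_h) s_h²/n_h, with W_h = N_h/N and N = 5850:
  stratum Small: (2900/5850)²·(1 − 379/2900)·363.4²/379 = 74.4372
  stratum Medium: (2750/5850)²·(1 − 61/2750)·78.5²/61 = 21.8284
  stratum Large: (200/5850)²·(1 − 16/200)·55.4²/16 = 0.20627
V̂(x̄_st) = 96.4718
SE(x̄_st) = √96.4718 = 9.82201

SE(x̄_st) ≈ 9.82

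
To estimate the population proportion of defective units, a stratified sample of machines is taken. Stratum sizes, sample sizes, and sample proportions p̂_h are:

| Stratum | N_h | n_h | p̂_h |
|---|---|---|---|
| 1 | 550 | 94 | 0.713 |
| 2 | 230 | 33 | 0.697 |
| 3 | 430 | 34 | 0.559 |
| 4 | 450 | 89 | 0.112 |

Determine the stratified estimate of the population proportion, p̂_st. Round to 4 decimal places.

N = 1660; stratum weights W_h = N_h/N.
p̂_st = Σ W_h p̂_h = (550·0.713 + 230·0.697 + 430·0.559 + 450·0.112)/1660 = 0.50797

p̂_st ≈ 0.5080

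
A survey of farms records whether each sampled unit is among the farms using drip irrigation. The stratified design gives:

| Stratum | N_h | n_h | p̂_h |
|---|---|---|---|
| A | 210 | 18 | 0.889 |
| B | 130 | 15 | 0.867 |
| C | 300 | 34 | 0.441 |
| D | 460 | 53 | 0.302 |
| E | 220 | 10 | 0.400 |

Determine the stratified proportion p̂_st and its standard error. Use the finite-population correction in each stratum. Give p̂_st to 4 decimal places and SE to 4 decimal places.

N = 1320; stratum weights W_h = N_h/N.
p̂_st = Σ W_h p̂_h = (210·0.889 + 130·0.867 + 300·0.441 + 460·0.302 + 220·0.400)/1320 = 0.49895
V̂(p̂_st) = Σ W_h² (1 − n_h/N_h) p̂_h(1−p̂_h)/(n_h−1):
  stratum A: (210/1320)²·(1 − 18/210)·0.889·0.111/17 = 0.000134322
  stratum B: (130/1320)²·(1 − 15/130)·0.867·0.133/14 = 7.06702e-05
  stratum C: (300/1320)²·(1 − 34/300)·0.441·0.559/33 = 0.00034213
  stratum D: (460/1320)²·(1 − 53/460)·0.302·0.698/52 = 0.000435575
  stratum E: (220/1320)²·(1 − 10/220)·0.400·0.600/9 = 0.000707071
V̂(p̂_st) = 0.00168977; SE = √V̂ = 0.0411068

p̂_st ≈ 0.4990, SE ≈ 0.0411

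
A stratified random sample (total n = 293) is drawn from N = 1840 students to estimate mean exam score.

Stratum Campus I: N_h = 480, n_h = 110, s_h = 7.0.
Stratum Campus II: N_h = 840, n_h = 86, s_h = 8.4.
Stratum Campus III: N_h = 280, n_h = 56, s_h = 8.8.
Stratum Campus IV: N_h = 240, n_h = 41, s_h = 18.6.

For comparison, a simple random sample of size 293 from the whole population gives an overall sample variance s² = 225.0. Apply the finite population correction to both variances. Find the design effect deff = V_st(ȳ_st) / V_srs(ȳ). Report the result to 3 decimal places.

V̂(ȳ_st) = Σ W_h² (1 − n_h/N_h) s_h²/n_h, with W_h = N_h/N and N = 1840:
  stratum Campus I: (480/1840)²·(1 − 110/480)·7.0²/110 = 0.0233674
  stratum Campus II: (840/1840)²·(1 − 86/840)·8.4²/86 = 0.153488
  stratum Campus III: (280/1840)²·(1 − 56/280)·8.8²/56 = 0.0256181
  stratum Campus IV: (240/1840)²·(1 − 41/240)·18.6²/41 = 0.119034
V_st = 0.321508
V_srs = (1 − 293/1840)·225.0/293 = 0.645635
deff = V_st / V_srs = 0.321508/0.645635 = 0.4980

deff ≈ 0.498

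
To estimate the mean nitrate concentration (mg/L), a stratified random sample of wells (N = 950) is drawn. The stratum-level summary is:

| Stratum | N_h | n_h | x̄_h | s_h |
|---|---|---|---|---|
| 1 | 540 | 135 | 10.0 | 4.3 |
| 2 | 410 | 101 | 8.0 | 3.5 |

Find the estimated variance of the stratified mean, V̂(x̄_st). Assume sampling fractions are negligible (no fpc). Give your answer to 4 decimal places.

V̂(x̄_st) = Σ W_h² s_h²/n_h, with W_h = N_h/N and N = 950:
  stratum 1: (540/950)²·4.3²/135 = 0.0442531
  stratum 2: (410/950)²·3.5²/101 = 0.022591
V̂(x̄_st) = 0.0668441

V̂(x̄_st) ≈ 0.0668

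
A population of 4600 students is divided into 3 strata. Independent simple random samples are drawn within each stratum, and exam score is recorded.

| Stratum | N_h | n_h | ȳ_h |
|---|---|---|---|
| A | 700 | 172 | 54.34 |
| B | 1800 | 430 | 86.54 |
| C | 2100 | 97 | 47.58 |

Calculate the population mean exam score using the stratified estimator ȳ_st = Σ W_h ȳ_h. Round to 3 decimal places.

N = Σ N_h = 4600. Stratum weights W_h = N_h/N.
ȳ_st = (700·54.34 + 1800·86.54 + 2100·47.58) / 4600 = 63.85391

ȳ_st ≈ 63.854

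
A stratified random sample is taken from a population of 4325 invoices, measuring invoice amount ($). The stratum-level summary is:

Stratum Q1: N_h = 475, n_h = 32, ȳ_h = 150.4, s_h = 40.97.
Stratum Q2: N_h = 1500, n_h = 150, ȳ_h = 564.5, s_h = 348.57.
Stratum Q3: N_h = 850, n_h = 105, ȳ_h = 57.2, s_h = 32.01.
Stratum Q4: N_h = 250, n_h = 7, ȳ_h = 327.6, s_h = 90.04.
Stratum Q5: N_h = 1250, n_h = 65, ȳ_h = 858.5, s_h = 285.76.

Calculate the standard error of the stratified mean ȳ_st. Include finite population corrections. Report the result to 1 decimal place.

V̂(ȳ_st) = Σ W_h² (1 − n_h/N_h) s_h²/n_h, with W_h = N_h/N and N = 4325:
  stratum Q1: (475/4325)²·(1 − 32/475)·40.97²/32 = 0.590075
  stratum Q2: (1500/4325)²·(1 − 150/1500)·348.57²/150 = 87.6883
  stratum Q3: (850/4325)²·(1 − 105/850)·32.01²/105 = 0.330358
  stratum Q4: (250/4325)²·(1 − 7/250)·90.04²/7 = 3.76138
  stratum Q5: (1250/4325)²·(1 − 65/1250)·285.76²/65 = 99.4823
V̂(ȳ_st) = 191.852
SE(ȳ_st) = √191.852 = 13.8511

SE(ȳ_st) ≈ 13.9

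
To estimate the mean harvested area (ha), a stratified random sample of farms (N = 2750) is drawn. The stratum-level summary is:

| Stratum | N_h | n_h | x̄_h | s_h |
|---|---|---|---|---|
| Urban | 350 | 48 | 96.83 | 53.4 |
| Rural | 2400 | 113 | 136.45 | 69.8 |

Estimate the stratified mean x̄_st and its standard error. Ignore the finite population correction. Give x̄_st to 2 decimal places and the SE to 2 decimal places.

x̄_st ≈ 131.41, SE ≈ 5.81

x̄_st = Σ W_h x̄_h = (350·96.83 + 2400·136.45)/2750 = 131.40745
V̂(x̄_st) = Σ W_h² s_h²/n_h, with W_h = N_h/N and N = 2750:
  stratum Urban: (350/2750)²·53.4²/48 = 0.962303
  stratum Rural: (2400/2750)²·69.8²/113 = 32.839
V̂(x̄_st) = 33.8013
SE(x̄_st) = √33.8013 = 5.81389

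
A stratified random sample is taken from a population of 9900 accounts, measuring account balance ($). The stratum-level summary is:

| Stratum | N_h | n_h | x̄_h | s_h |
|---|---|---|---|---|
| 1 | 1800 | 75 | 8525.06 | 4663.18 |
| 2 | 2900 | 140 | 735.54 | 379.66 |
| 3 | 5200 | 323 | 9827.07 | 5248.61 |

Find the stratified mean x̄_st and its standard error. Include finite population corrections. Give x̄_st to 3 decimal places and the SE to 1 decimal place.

x̄_st = Σ W_h x̄_h = (1800·8525.06 + 2900·735.54 + 5200·9827.07)/9900 = 6927.16545
V̂(x̄_st) = Σ W_h² (1 − n_h/N_h) s_h²/n_h, with W_h = N_h/N and N = 9900:
  stratum 1: (1800/9900)²·(1 − 75/1800)·4663.18²/75 = 9185.32
  stratum 2: (2900/9900)²·(1 − 140/2900)·379.66²/140 = 84.0811
  stratum 3: (5200/9900)²·(1 − 323/5200)·5248.61²/323 = 22068.4
V̂(x̄_st) = 31337.8
SE(x̄_st) = √31337.8 = 177.025

x̄_st ≈ 6927.165, SE ≈ 177.0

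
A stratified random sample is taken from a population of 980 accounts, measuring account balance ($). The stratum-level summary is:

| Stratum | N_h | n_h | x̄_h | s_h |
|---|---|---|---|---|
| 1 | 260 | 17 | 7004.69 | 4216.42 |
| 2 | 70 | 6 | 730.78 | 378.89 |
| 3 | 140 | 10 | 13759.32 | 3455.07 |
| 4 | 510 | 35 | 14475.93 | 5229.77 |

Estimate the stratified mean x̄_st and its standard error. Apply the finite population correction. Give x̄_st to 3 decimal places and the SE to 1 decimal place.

x̄_st ≈ 11409.595, SE ≈ 537.3

x̄_st = Σ W_h x̄_h = (260·7004.69 + 70·730.78 + 140·13759.32 + 510·14475.93)/980 = 11409.59500
V̂(x̄_st) = Σ W_h² (1 − n_h/N_h) s_h²/n_h, with W_h = N_h/N and N = 980:
  stratum 1: (260/980)²·(1 − 17/260)·4216.42²/17 = 68796.5
  stratum 2: (70/980)²·(1 − 6/70)·378.89²/6 = 111.609
  stratum 3: (140/980)²·(1 − 10/140)·3455.07²/10 = 22622.1
  stratum 4: (510/980)²·(1 − 35/510)·5229.77²/35 = 197110
V̂(x̄_st) = 288640
SE(x̄_st) = √288640 = 537.253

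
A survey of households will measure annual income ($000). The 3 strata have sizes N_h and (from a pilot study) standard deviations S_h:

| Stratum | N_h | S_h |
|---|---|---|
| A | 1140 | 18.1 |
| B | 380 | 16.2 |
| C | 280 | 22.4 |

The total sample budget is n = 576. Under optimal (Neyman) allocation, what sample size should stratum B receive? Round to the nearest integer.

107

Neyman allocation: n_h = n · N_h S_h / Σ N_i S_i, with n = 576.
  stratum A: N_h·S_h = 1140·18.1 = 20634.00
  stratum B: N_h·S_h = 380·16.2 = 6156.00
  stratum C: N_h·S_h = 280·22.4 = 6272.00
Σ N_h S_h = 33062.00
n for stratum B = 576·6156.00/33062.00 = 107.249 → 107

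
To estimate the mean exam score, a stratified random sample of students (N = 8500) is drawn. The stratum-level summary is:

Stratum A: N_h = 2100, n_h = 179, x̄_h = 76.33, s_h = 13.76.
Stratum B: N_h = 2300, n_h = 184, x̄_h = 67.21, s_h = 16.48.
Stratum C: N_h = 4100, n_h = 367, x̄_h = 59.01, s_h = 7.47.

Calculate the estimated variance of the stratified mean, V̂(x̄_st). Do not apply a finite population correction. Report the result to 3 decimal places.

V̂(x̄_st) = Σ W_h² s_h²/n_h, with W_h = N_h/N and N = 8500:
  stratum A: (2100/8500)²·13.76²/179 = 0.0645631
  stratum B: (2300/8500)²·16.48²/184 = 0.108072
  stratum C: (4100/8500)²·7.47²/367 = 0.0353757
V̂(x̄_st) = 0.208011

V̂(x̄_st) ≈ 0.208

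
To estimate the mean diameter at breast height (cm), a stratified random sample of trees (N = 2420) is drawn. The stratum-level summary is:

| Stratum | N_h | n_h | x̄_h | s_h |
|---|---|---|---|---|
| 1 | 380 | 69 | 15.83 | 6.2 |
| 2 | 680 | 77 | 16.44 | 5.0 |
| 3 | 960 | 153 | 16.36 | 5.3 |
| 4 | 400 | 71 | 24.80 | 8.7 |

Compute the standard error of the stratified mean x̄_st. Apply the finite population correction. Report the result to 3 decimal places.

V̂(x̄_st) = Σ W_h² (1 − n_h/N_h) s_h²/n_h, with W_h = N_h/N and N = 2420:
  stratum 1: (380/2420)²·(1 − 69/380)·6.2²/69 = 0.0112421
  stratum 2: (680/2420)²·(1 − 77/680)·5.0²/77 = 0.0227324
  stratum 3: (960/2420)²·(1 − 153/960)·5.3²/153 = 0.024287
  stratum 4: (400/2420)²·(1 − 71/400)·8.7²/71 = 0.0239555
V̂(x̄_st) = 0.082217
SE(x̄_st) = √0.082217 = 0.286735

SE(x̄_st) ≈ 0.287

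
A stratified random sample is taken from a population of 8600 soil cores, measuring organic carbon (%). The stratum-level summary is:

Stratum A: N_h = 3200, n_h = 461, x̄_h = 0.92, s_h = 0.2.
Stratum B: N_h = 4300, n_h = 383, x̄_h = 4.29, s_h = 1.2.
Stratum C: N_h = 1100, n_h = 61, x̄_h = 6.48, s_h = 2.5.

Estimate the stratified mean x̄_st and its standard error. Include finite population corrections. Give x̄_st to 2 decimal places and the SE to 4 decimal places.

x̄_st = Σ W_h x̄_h = (3200·0.92 + 4300·4.29 + 1100·6.48)/8600 = 3.31616
V̂(x̄_st) = Σ W_h² (1 − n_h/N_h) s_h²/n_h, with W_h = N_h/N and N = 8600:
  stratum A: (3200/8600)²·(1 − 461/3200)·0.2²/461 = 1.02826e-05
  stratum B: (4300/8600)²·(1 − 383/4300)·1.2²/383 = 0.000856227
  stratum C: (1100/8600)²·(1 − 61/1100)·2.5²/61 = 0.00158329
V̂(x̄_st) = 0.0024498
SE(x̄_st) = √0.0024498 = 0.0494955

x̄_st ≈ 3.32, SE ≈ 0.0495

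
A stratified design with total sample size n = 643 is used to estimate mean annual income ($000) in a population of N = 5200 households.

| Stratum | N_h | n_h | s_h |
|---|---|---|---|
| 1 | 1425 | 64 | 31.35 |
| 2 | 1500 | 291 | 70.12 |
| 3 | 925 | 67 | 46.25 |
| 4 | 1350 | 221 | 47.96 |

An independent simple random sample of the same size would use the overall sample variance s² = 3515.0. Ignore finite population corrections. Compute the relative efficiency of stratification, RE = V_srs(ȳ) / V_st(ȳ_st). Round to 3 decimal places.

RE ≈ 1.280

V̂(ȳ_st) = Σ W_h² s_h²/n_h, with W_h = N_h/N and N = 5200:
  stratum 1: (1425/5200)²·31.35²/64 = 1.15324
  stratum 2: (1500/5200)²·70.12²/291 = 1.40594
  stratum 3: (925/5200)²·46.25²/67 = 1.01024
  stratum 4: (1350/5200)²·47.96²/221 = 0.701499
V_st = 4.27092
V_srs = s²/n = 3515.0/643 = 5.46656
Relative efficiency = V_srs / V_st = 5.46656/4.27092 = 1.2800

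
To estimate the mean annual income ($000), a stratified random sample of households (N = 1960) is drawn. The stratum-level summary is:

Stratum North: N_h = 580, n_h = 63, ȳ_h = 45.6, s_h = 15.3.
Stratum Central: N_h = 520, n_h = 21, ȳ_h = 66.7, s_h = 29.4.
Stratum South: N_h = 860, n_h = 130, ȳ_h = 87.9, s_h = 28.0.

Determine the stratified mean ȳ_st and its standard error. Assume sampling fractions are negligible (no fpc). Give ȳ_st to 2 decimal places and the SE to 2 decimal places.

ȳ_st ≈ 69.76, SE ≈ 2.09

ȳ_st = Σ W_h ȳ_h = (580·45.6 + 520·66.7 + 860·87.9)/1960 = 69.75816
V̂(ȳ_st) = Σ W_h² s_h²/n_h, with W_h = N_h/N and N = 1960:
  stratum North: (580/1960)²·15.3²/63 = 0.325376
  stratum Central: (520/1960)²·29.4²/21 = 2.89714
  stratum South: (860/1960)²·28.0²/130 = 1.16107
V̂(ȳ_st) = 4.38359
SE(ȳ_st) = √4.38359 = 2.0937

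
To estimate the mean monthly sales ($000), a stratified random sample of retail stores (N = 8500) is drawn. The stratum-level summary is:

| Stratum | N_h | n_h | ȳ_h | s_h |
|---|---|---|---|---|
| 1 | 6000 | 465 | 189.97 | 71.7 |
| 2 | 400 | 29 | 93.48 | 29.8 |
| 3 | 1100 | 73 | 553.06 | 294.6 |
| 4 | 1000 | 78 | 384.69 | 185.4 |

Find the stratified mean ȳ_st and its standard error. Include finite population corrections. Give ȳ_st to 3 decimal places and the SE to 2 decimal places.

ȳ_st ≈ 255.326, SE ≈ 5.42

ȳ_st = Σ W_h ȳ_h = (6000·189.97 + 400·93.48 + 1100·553.06 + 1000·384.69)/8500 = 255.32565
V̂(ȳ_st) = Σ W_h² (1 − n_h/N_h) s_h²/n_h, with W_h = N_h/N and N = 8500:
  stratum 1: (6000/8500)²·(1 − 465/6000)·71.7²/465 = 5.08179
  stratum 2: (400/8500)²·(1 − 29/400)·29.8²/29 = 0.0628971
  stratum 3: (1100/8500)²·(1 − 73/1100)·294.6²/73 = 18.5895
  stratum 4: (1000/8500)²·(1 − 78/1000)·185.4²/78 = 5.62365
V̂(ȳ_st) = 29.3578
SE(ȳ_st) = √29.3578 = 5.41829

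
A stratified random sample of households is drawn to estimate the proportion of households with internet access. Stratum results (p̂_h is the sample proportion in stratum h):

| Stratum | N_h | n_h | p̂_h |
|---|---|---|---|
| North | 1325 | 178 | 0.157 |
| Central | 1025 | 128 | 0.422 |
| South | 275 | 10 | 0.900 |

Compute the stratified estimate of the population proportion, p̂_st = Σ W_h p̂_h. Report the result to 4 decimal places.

p̂_st ≈ 0.3383

N = 2625; stratum weights W_h = N_h/N.
p̂_st = Σ W_h p̂_h = (1325·0.157 + 1025·0.422 + 275·0.900)/2625 = 0.33831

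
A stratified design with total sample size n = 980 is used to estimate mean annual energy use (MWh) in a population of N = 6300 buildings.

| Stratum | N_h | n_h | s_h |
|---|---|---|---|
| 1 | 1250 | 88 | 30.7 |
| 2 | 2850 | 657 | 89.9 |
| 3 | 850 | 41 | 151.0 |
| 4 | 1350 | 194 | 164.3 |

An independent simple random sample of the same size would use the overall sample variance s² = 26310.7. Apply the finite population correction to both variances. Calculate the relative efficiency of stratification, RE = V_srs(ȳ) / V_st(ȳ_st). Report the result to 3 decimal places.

V̂(ȳ_st) = Σ W_h² (1 − n_h/N_h) s_h²/n_h, with W_h = N_h/N and N = 6300:
  stratum 1: (1250/6300)²·(1 − 88/1250)·30.7²/88 = 0.391949
  stratum 2: (2850/6300)²·(1 − 657/2850)·89.9²/657 = 1.93712
  stratum 3: (850/6300)²·(1 − 41/850)·151.0²/41 = 9.6351
  stratum 4: (1350/6300)²·(1 − 194/1350)·164.3²/194 = 5.47122
V_st = 17.4354
V_srs = (1 − 980/6300)·26310.7/980 = 22.6714
Relative efficiency = V_srs / V_st = 22.6714/17.4354 = 1.3003

RE ≈ 1.300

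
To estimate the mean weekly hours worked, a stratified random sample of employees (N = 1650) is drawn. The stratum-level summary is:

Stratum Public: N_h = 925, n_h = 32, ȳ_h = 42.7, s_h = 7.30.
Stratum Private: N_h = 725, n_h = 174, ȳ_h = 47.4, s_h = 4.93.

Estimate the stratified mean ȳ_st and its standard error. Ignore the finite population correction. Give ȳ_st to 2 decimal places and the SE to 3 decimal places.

ȳ_st = Σ W_h ȳ_h = (925·42.7 + 725·47.4)/1650 = 44.76515
V̂(ȳ_st) = Σ W_h² s_h²/n_h, with W_h = N_h/N and N = 1650:
  stratum Public: (925/1650)²·7.30²/32 = 0.523373
  stratum Private: (725/1650)²·4.93²/174 = 0.0269682
V̂(ȳ_st) = 0.550341
SE(ȳ_st) = √0.550341 = 0.74185

ȳ_st ≈ 44.77, SE ≈ 0.742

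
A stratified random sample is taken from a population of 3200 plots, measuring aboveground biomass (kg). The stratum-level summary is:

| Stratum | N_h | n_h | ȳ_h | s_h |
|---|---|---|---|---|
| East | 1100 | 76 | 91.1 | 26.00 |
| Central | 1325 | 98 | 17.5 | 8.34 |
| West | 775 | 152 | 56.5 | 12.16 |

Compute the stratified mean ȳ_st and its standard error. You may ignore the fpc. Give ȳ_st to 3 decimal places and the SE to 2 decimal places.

ȳ_st ≈ 52.245, SE ≈ 1.11

ȳ_st = Σ W_h ȳ_h = (1100·91.1 + 1325·17.5 + 775·56.5)/3200 = 52.24531
V̂(ȳ_st) = Σ W_h² s_h²/n_h, with W_h = N_h/N and N = 3200:
  stratum East: (1100/3200)²·26.00²/76 = 1.05104
  stratum Central: (1325/3200)²·8.34²/98 = 0.121685
  stratum West: (775/3200)²·12.16²/152 = 0.0570594
V̂(ȳ_st) = 1.22978
SE(ȳ_st) = √1.22978 = 1.10896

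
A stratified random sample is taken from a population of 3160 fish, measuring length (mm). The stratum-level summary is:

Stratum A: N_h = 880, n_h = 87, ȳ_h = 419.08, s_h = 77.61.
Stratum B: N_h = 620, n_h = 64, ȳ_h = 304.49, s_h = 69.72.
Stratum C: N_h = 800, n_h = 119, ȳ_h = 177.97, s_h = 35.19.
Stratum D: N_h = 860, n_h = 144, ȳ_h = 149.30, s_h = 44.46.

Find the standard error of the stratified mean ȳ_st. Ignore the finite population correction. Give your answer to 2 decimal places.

SE(ȳ_st) ≈ 3.16

V̂(ȳ_st) = Σ W_h² s_h²/n_h, with W_h = N_h/N and N = 3160:
  stratum A: (880/3160)²·77.61²/87 = 5.36917
  stratum B: (620/3160)²·69.72²/64 = 2.92378
  stratum C: (800/3160)²·35.19²/119 = 0.666956
  stratum D: (860/3160)²·44.46²/144 = 1.01671
V̂(ȳ_st) = 9.97662
SE(ȳ_st) = √9.97662 = 3.15858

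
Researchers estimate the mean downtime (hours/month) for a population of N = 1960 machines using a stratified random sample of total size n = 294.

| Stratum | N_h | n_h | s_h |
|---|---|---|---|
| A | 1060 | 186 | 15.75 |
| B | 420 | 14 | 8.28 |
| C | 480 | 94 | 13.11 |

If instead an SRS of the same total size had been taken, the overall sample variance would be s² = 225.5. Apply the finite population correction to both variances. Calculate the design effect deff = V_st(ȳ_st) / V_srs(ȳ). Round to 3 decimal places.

V̂(ȳ_st) = Σ W_h² (1 − n_h/N_h) s_h²/n_h, with W_h = N_h/N and N = 1960:
  stratum A: (1060/1960)²·(1 − 186/1060)·15.75²/186 = 0.321628
  stratum B: (420/1960)²·(1 − 14/420)·8.28²/14 = 0.217368
  stratum C: (480/1960)²·(1 − 94/480)·13.11²/94 = 0.0881848
V_st = 0.627181
V_srs = (1 − 294/1960)·225.5/294 = 0.651956
deff = V_st / V_srs = 0.627181/0.651956 = 0.9620

deff ≈ 0.962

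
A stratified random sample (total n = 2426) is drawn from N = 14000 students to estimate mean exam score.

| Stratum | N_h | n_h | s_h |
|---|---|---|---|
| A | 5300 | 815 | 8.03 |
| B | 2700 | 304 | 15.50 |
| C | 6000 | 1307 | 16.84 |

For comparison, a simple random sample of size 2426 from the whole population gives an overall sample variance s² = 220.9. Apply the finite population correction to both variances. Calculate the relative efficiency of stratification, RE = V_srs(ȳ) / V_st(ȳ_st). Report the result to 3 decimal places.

V̂(ȳ_st) = Σ W_h² (1 − n_h/N_h) s_h²/n_h, with W_h = N_h/N and N = 14000:
  stratum A: (5300/14000)²·(1 − 815/5300)·8.03²/815 = 0.00959524
  stratum B: (2700/14000)²·(1 − 304/2700)·15.50²/304 = 0.0260846
  stratum C: (6000/14000)²·(1 − 1307/6000)·16.84²/1307 = 0.0311713
V_st = 0.0668511
V_srs = (1 − 2426/14000)·220.9/2426 = 0.0752767
Relative efficiency = V_srs / V_st = 0.0752767/0.0668511 = 1.1260

RE ≈ 1.126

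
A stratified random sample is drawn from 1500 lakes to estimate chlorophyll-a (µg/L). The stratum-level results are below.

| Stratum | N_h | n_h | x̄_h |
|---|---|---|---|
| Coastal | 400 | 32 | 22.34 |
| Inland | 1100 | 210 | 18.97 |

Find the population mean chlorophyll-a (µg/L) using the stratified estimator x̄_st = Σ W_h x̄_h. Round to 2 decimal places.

N = Σ N_h = 1500. Stratum weights W_h = N_h/N.
x̄_st = (400·22.34 + 1100·18.97) / 1500 = 19.8687

x̄_st ≈ 19.87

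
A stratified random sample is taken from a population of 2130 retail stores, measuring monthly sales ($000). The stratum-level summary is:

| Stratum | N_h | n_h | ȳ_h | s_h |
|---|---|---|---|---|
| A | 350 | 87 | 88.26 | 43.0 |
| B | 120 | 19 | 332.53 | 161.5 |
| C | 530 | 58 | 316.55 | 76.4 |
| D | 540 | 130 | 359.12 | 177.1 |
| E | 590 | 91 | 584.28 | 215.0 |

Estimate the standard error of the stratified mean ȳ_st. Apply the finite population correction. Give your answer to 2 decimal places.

SE(ȳ_st) ≈ 7.37

V̂(ȳ_st) = Σ W_h² (1 − n_h/N_h) s_h²/n_h, with W_h = N_h/N and N = 2130:
  stratum A: (350/2130)²·(1 − 87/350)·43.0²/87 = 0.431203
  stratum B: (120/2130)²·(1 − 19/120)·161.5²/19 = 3.6672
  stratum C: (530/2130)²·(1 − 58/530)·76.4²/58 = 5.54903
  stratum D: (540/2130)²·(1 − 130/540)·177.1²/130 = 11.7737
  stratum E: (590/2130)²·(1 − 91/590)·215.0²/91 = 32.9632
V̂(ȳ_st) = 54.3843
SE(ȳ_st) = √54.3843 = 7.37457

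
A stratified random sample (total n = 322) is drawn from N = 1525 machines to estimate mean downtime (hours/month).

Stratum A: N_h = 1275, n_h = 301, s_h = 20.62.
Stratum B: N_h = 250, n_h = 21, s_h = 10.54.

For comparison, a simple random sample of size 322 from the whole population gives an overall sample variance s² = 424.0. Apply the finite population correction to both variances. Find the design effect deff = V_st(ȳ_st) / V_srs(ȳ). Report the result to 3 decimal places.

V̂(ȳ_st) = Σ W_h² (1 − n_h/N_h) s_h²/n_h, with W_h = N_h/N and N = 1525:
  stratum A: (1275/1525)²·(1 − 301/1275)·20.62²/301 = 0.754293
  stratum B: (250/1525)²·(1 − 21/250)·10.54²/21 = 0.130226
V_st = 0.884519
V_srs = (1 − 322/1525)·424.0/322 = 1.03874
deff = V_st / V_srs = 0.884519/1.03874 = 0.8515

deff ≈ 0.852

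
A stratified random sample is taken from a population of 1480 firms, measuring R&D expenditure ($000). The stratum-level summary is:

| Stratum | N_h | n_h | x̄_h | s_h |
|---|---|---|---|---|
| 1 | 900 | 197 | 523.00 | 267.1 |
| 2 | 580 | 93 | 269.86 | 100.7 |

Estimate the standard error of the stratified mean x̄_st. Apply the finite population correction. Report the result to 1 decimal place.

SE(x̄_st) ≈ 10.9

V̂(x̄_st) = Σ W_h² (1 − n_h/N_h) s_h²/n_h, with W_h = N_h/N and N = 1480:
  stratum 1: (900/1480)²·(1 − 197/900)·267.1²/197 = 104.606
  stratum 2: (580/1480)²·(1 − 93/580)·100.7²/93 = 14.0608
V̂(x̄_st) = 118.667
SE(x̄_st) = √118.667 = 10.8934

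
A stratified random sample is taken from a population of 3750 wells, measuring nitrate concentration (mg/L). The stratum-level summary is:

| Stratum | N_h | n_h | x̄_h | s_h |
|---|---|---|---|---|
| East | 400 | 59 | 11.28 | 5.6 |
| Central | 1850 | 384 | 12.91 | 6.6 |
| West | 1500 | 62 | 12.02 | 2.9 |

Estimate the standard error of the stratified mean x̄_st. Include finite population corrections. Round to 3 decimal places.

V̂(x̄_st) = Σ W_h² (1 − n_h/N_h) s_h²/n_h, with W_h = N_h/N and N = 3750:
  stratum East: (400/3750)²·(1 − 59/400)·5.6²/59 = 0.00515556
  stratum Central: (1850/3750)²·(1 − 384/1850)·6.6²/384 = 0.0218776
  stratum West: (1500/3750)²·(1 − 62/1500)·2.9²/62 = 0.0208062
V̂(x̄_st) = 0.0478393
SE(x̄_st) = √0.0478393 = 0.218722

SE(x̄_st) ≈ 0.219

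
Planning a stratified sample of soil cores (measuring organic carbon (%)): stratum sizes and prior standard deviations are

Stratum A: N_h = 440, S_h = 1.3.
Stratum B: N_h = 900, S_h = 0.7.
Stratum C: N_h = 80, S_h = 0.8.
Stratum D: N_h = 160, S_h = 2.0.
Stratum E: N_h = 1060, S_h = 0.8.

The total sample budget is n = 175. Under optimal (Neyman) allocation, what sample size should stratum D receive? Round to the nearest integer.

23

Neyman allocation: n_h = n · N_h S_h / Σ N_i S_i, with n = 175.
  stratum A: N_h·S_h = 440·1.3 = 572.00
  stratum B: N_h·S_h = 900·0.7 = 630.00
  stratum C: N_h·S_h = 80·0.8 = 64.00
  stratum D: N_h·S_h = 160·2.0 = 320.00
  stratum E: N_h·S_h = 1060·0.8 = 848.00
Σ N_h S_h = 2434.00
n for stratum D = 175·320.00/2434.00 = 23.007 → 23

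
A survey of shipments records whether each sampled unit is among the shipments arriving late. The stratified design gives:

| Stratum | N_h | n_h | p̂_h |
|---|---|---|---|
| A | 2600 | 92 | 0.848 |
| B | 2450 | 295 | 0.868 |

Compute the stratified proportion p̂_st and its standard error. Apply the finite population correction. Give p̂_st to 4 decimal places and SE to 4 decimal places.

N = 5050; stratum weights W_h = N_h/N.
p̂_st = Σ W_h p̂_h = (2600·0.848 + 2450·0.868)/5050 = 0.85770
V̂(p̂_st) = Σ W_h² (1 − n_h/N_h) p̂_h(1−p̂_h)/(n_h−1):
  stratum A: (2600/5050)²·(1 − 92/2600)·0.848·0.152/91 = 0.000362173
  stratum B: (2450/5050)²·(1 − 295/2450)·0.868·0.132/294 = 8.06821e-05
V̂(p̂_st) = 0.000442855; SE = √V̂ = 0.0210441

p̂_st ≈ 0.8577, SE ≈ 0.0210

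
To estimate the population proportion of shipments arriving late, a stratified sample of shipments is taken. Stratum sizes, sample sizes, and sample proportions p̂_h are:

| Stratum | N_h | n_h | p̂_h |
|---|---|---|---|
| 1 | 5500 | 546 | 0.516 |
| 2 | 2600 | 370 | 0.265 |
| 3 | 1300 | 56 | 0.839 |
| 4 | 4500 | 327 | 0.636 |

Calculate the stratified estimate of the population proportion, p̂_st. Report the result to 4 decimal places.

N = 13900; stratum weights W_h = N_h/N.
p̂_st = Σ W_h p̂_h = (5500·0.516 + 2600·0.265 + 1300·0.839 + 4500·0.636)/13900 = 0.53811

p̂_st ≈ 0.5381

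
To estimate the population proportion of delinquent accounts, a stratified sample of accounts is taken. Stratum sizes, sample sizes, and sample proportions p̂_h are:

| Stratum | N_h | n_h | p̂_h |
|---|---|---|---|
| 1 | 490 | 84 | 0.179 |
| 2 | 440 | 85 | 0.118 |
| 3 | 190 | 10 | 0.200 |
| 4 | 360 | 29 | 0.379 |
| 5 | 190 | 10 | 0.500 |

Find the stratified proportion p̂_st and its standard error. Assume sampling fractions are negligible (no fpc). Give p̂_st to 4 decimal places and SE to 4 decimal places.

p̂_st ≈ 0.2450, SE ≈ 0.0349

N = 1670; stratum weights W_h = N_h/N.
p̂_st = Σ W_h p̂_h = (490·0.179 + 440·0.118 + 190·0.200 + 360·0.379 + 190·0.500)/1670 = 0.24495
V̂(p̂_st) = Σ W_h² p̂_h(1−p̂_h)/(n_h−1):
  stratum 1: (490/1670)²·0.179·0.821/83 = 0.000152432
  stratum 2: (440/1670)²·0.118·0.882/84 = 8.6009e-05
  stratum 3: (190/1670)²·0.200·0.800/9 = 0.000230119
  stratum 4: (360/1670)²·0.379·0.621/28 = 0.000390611
  stratum 5: (190/1670)²·0.500·0.500/9 = 0.00035956
V̂(p̂_st) = 0.00121873; SE = √V̂ = 0.0349103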